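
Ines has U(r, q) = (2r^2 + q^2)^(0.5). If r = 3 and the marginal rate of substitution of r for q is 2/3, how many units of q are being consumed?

q = 9

For CES with ρ = 2, MRS = (2/1)·(q/r)^(-1).
Setting (2/1)·(q/3)^(-1) = 2/3 gives (q/3)^(-1) = 1/3, so q/3 = 3 and q = 9.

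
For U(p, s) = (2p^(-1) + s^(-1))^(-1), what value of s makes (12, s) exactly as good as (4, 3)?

s = 1.5

U depends on (p, s) only through S = 2p^(-1) + s^(-1), so equal utility means equal S. At (4, 3): S = 5/6.
With p = 12: 2·12^(-1) = 1/6, so s^(-1) = 5/6 − 1/6 = 2/3.
Hence s = 1/(2/3) = 1.5.
Check: U(12, 1.5) = 1.2.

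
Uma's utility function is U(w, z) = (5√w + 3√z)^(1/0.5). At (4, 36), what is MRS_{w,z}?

MRS = 5

For CES with ρ = 0.5, MRS = (5/3)·√(z/w).
At (4, 36): MRS = 5.
So at (4, 36) the consumer would give up 5 units of z for one more unit of w.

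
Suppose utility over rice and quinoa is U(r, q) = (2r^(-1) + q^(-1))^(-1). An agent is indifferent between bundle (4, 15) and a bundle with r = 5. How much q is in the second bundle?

q = 6

U depends on (r, q) only through S = 2r^(-1) + q^(-1), so equal utility means equal S. At (4, 15): S = 17/30.
With r = 5: 2·5^(-1) = 0.4, so q^(-1) = 17/30 − 0.4 = 1/6.
Hence q = 1/(1/6) = 6.
Check: U(5, 6) = 1.7647.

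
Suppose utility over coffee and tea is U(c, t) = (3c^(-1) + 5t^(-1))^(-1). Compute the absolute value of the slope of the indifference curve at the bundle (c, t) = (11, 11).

MRS = 0.6

For CES with ρ = -1, MRS = (3/5)·(t/c)^2.
At (11, 11): MRS = 0.6.
That is, one extra unit of c is worth 0.6 units of t at the margin.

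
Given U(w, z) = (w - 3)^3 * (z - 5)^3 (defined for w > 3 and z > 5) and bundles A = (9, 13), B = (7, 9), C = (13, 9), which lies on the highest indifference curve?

Bundle A

Evaluate utility at each bundle:
U(A) = 110592.
U(B) = 4096.
U(C) = 64000.
Highest utility is A, so A ≻ C ≻ B.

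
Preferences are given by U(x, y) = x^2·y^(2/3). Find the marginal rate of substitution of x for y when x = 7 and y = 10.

MRS = 30/7

MU_x = 2·x·y^(2/3) and MU_y = 2/3·x^2·y^(-1/3).
MRS = MU_x/MU_y = (3)·y/x.
At (7, 10): MRS = 30/7.
That is, one extra unit of x is worth 30/7 units of y at the margin.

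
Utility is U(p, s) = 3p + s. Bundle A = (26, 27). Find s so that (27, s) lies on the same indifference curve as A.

U(26, 27) = 105.
Set U(27, s) = 105 and solve.
3·27 + s = 105 ⇒ s = 24 ⇒ s = 24.
Check: U(27, 24) = 105.

s = 24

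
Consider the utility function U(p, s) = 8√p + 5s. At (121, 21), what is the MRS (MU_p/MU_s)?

MRS = 4/55

MU_p = 8/(2√p), MU_s = 5.
MRS = 8/(2√p) ÷ 5.
At (121, 21): MRS = 4/55.
So at (121, 21) the consumer would give up 4/55 units of s for one more unit of p.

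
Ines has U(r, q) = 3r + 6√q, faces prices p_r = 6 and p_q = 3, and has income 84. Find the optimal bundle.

MU_r = 3, MU_q = 6/(2√q).
MRS = 3 ÷ (6/(2√q)).
Tangency: set MRS = p_r/p_q = 6/3 = 2.
MRS depends only on q: √q = 2 ⇒ √q = 2 ⇒ q* = 4.
From the budget, 6·r = 84 − 3·4 = 72, so r* = 12.

r* = 12, q* = 4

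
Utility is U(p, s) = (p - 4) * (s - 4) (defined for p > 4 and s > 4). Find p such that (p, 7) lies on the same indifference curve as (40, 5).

U(40, 5) = 36.
Set U(p, 7) = 36 and solve.
With s = 7: (7 − 4) = 3, so (p − 4) = 36/3 = 12.
So p = 4 + 12 = 16.
Check: U(16, 7) = 36.

p = 16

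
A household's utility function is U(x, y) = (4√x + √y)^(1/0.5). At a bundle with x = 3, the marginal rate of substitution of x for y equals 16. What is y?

For CES with ρ = 0.5, MRS = (4/1)·√(y/x).
Setting (4/1)·√(y/3) = 16 gives √(y/3) = 4, so y/3 = 16 and y = 48.

y = 48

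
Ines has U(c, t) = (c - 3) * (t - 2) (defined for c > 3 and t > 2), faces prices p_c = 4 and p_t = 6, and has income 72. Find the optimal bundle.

MU_c = (t−2), MU_t = (c−3).
MRS = (t−2)/(c−3).
Tangency: set MRS = p_c/p_t = 4/6 = 2/3.
So (t − 2)/(c − 3) = 2/3, i.e. (t − 2) = (2/3)·(c − 3).
Rewrite the budget in excess-of-subsistence terms: 4·(c − 3) + 6·(t − 2) = 72 − 4·3 − 6·2 = 48.
Substituting, 8·(c − 3) = 48, so c − 3 = 6 and c* = 9.
Then t − 2 = (2/3)·6 = 4, so t* = 6.

c* = 9, t* = 6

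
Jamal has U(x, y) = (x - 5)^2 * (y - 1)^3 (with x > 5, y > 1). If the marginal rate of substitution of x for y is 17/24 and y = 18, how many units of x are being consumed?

MU_x = 2·(x−5)·(y−1)^3, MU_y = 3·(x−5)^2·(y−1)^2.
MRS = (2/3)·(y−1)/(x−5).
Substitute y = 18: MRS = (34/3)/(x − 5). Setting this equal to 17/24 gives x − 5 = (34/3)/(17/24) = 16, so x = 21.

x = 21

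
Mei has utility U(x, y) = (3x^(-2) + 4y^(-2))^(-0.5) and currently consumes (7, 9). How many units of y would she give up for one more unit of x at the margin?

MRS = 2187/1372

For CES with ρ = -2, MRS = (3/4)·(y/x)^3.
At (7, 9): MRS = 2187/1372.
The indifference curve has slope −2187/1372 at this bundle.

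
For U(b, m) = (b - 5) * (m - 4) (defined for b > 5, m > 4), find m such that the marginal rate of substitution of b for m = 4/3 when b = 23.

MU_b = (m−4), MU_m = (b−5).
MRS = (m−4)/(b−5).
Substitute b = 23: MRS = (m − 4)/18. Setting this equal to 4/3 gives m − 4 = (4/3)·18 = 24, so m = 28.

m = 28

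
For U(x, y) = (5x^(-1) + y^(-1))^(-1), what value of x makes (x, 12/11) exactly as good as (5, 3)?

x = 12

U depends on (x, y) only through S = 5x^(-1) + y^(-1), so equal utility means equal S. At (5, 3): S = 4/3.
With y = 12/11: (12/11)^(-1) = 11/12, so 5x^(-1) = 4/3 − 11/12 = 5/12, i.e. x^(-1) = 1/12.
Hence x = 1/(1/12) = 12.
Check: U(12, 12/11) = 0.75.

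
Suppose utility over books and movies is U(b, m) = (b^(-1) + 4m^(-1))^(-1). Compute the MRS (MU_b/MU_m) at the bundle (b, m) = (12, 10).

MRS = 25/144

For CES with ρ = -1, MRS = (1/4)·(m/b)^2.
At (12, 10): MRS = 25/144.
So at (12, 10) the consumer would give up 25/144 units of m for one more unit of b.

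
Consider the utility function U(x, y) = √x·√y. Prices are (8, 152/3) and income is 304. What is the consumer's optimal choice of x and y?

x* = 19, y* = 3

MU_x = 0.5·x^(-0.5)·√y and MU_y = 0.5·√x·y^(-0.5).
MRS = MU_x/MU_y = y/x.
Tangency: set MRS = p_x/p_y = 8/(152/3) = 3/19.
So y/x = 3/19, i.e. y = (3/19)·x.
Substitute into the budget 8·x + (152/3)·y = 304: 16·x = 304, so x* = 19.
Then y* = (3/19)·19 = 3.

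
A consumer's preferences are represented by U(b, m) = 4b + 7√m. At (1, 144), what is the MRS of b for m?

MRS = 96/7

MU_b = 4, MU_m = 7/(2√m).
MRS = 4 ÷ (7/(2√m)).
At (1, 144): MRS = 96/7.
The indifference curve has slope −96/7 at this bundle.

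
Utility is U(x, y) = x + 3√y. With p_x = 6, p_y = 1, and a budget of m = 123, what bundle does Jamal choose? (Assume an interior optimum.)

MU_x = 1, MU_y = 3/(2√y).
MRS = 1 ÷ (3/(2√y)).
Tangency: set MRS = p_x/p_y = 6/1 = 6.
MRS depends only on y: (2/3)·√y = 6 ⇒ √y = 6/(2/3) = 9 ⇒ y* = 81.
From the budget, 6·x = 123 − 1·81 = 42, so x* = 7.

x* = 7, y* = 81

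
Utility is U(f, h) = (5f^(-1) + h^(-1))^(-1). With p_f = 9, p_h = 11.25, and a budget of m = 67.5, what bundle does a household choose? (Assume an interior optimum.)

For CES with ρ = -1, MRS = (5/1)·(h/f)^2.
Tangency: set MRS = p_f/p_h = 9/11.25 = 0.8.
So (h/f)^2 = 4/25; taking the square root, h/f = 0.4, i.e. h = 0.4·f.
Substitute into the budget 9·f + 11.25·h = 67.5: 13.5·f = 67.5, so f* = 5 and h* = 0.4·5 = 2.

f* = 5, h* = 2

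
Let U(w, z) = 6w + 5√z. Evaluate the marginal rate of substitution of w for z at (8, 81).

MU_w = 6, MU_z = 5/(2√z).
MRS = 6 ÷ (5/(2√z)).
At (8, 81): MRS = 21.6.
That is, one extra unit of w is worth 21.6 units of z at the margin.

MRS = 21.6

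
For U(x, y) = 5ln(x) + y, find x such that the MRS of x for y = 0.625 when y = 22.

MU_x = 5/x, MU_y = 1.
MRS = 5/x ÷ 1.
MRS depends only on x: 5/x = 0.625 ⇒ x = 5/0.625 = 8.

x = 8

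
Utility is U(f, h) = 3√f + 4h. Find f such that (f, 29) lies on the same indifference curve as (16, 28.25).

U(16, 28.25) = 125.
Set U(f, 29) = 125 and solve.
With h = 29: 3√f = 125 − 4·29 = 9, so √f = 3 and f = 9.
Check: U(9, 29) = 125.

f = 9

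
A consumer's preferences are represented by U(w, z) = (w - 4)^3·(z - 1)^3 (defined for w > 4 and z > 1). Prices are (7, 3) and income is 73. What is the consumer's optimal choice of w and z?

MU_w = 3·(w−4)^2·(z−1)^3, MU_z = 3·(w−4)^3·(z−1)^2.
MRS = (z−1)/(w−4).
Tangency: set MRS = p_w/p_z = 7/3.
So (z − 1)/(w − 4) = 7/3, i.e. (z − 1) = (7/3)·(w − 4).
Rewrite the budget in excess-of-subsistence terms: 7·(w − 4) + 3·(z − 1) = 73 − 7·4 − 3·1 = 42.
Substituting, 14·(w − 4) = 42, so w − 4 = 3 and w* = 7.
Then z − 1 = (7/3)·3 = 7, so z* = 8.

w* = 7, z* = 8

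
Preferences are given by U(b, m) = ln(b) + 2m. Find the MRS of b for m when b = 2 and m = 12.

MU_b = 1/b, MU_m = 2.
MRS = 1/b ÷ 2.
At (2, 12): MRS = 0.25.
That is, one extra unit of b is worth 0.25 units of m at the margin.

MRS = 0.25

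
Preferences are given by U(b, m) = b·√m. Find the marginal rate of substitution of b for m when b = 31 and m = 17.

MRS = 34/31

MU_b = √m and MU_m = 0.5·b·m^(-0.5).
MRS = MU_b/MU_m = (2)·m/b.
At (31, 17): MRS = 34/31.
The indifference curve has slope −34/31 at this bundle.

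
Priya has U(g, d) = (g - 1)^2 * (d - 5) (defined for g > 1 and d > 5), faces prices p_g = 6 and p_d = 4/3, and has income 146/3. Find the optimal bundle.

MU_g = 2·(g−1)·(d−5), MU_d = (g−1)^2.
MRS = (2/1)·(d−5)/(g−1).
Tangency: set MRS = p_g/p_d = 6/(4/3) = 4.5.
So (2/1)·(d − 5)/(g − 1) = 4.5, i.e. (d − 5) = 2.25·(g − 1).
Rewrite the budget in excess-of-subsistence terms: 6·(g − 1) + (4/3)·(d − 5) = 146/3 − 6·1 − (4/3)·5 = 36.
Substituting, 9·(g − 1) = 36, so g − 1 = 4 and g* = 5.
Then d − 5 = 2.25·4 = 9, so d* = 14.

g* = 5, d* = 14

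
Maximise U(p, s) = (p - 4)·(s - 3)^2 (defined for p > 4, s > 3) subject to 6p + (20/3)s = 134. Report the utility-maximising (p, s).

MU_p = (s−3)^2, MU_s = 2·(p−4)·(s−3).
MRS = (1/2)·(s−3)/(p−4).
Tangency: set MRS = p_p/p_s = 6/(20/3) = 0.9.
So (1/2)·(s − 3)/(p − 4) = 0.9, i.e. (s − 3) = 1.8·(p − 4).
Rewrite the budget in excess-of-subsistence terms: 6·(p − 4) + (20/3)·(s − 3) = 134 − 6·4 − (20/3)·3 = 90.
Substituting, 18·(p − 4) = 90, so p − 4 = 5 and p* = 9.
Then s − 3 = 1.8·5 = 9, so s* = 12.

p* = 9, s* = 12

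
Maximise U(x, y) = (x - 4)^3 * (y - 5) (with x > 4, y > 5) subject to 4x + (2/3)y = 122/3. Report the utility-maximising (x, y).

MU_x = 3·(x−4)^2·(y−5), MU_y = (x−4)^3.
MRS = (3/1)·(y−5)/(x−4).
Tangency: set MRS = p_x/p_y = 4/(2/3) = 6.
So (3/1)·(y − 5)/(x − 4) = 6, i.e. (y − 5) = 2·(x − 4).
Rewrite the budget in excess-of-subsistence terms: 4·(x − 4) + (2/3)·(y − 5) = 122/3 − 4·4 − (2/3)·5 = 64/3.
Substituting, (16/3)·(x − 4) = 64/3, so x − 4 = 4 and x* = 8.
Then y − 5 = 2·4 = 8, so y* = 13.

x* = 8, y* = 13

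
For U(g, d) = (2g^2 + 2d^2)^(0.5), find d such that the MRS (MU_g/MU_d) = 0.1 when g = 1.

d = 10

For CES with ρ = 2, MRS = (d/g)^(-1).
Setting (d/1)^(-1) = 0.1 gives d/1 = 10 and d = 10.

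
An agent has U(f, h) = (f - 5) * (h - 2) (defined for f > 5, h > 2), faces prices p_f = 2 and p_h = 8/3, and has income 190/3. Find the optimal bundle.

MU_f = (h−2), MU_h = (f−5).
MRS = (h−2)/(f−5).
Tangency: set MRS = p_f/p_h = 2/(8/3) = 0.75.
So (h − 2)/(f − 5) = 0.75, i.e. (h − 2) = 0.75·(f − 5).
Rewrite the budget in excess-of-subsistence terms: 2·(f − 5) + (8/3)·(h − 2) = 190/3 − 2·5 − (8/3)·2 = 48.
Substituting, 4·(f − 5) = 48, so f − 5 = 12 and f* = 17.
Then h − 2 = 0.75·12 = 9, so h* = 11.

f* = 17, h* = 11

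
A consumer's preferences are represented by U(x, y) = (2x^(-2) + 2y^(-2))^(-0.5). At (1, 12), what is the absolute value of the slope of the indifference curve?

For CES with ρ = -2, MRS = (y/x)^3.
At (1, 12): MRS = 1728.
So at (1, 12) the consumer would give up 1728 units of y for one more unit of x.

MRS = 1728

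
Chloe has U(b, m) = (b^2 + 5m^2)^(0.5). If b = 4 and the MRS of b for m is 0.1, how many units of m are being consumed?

m = 8

For CES with ρ = 2, MRS = (1/5)·(m/b)^(-1).
Setting (1/5)·(m/4)^(-1) = 0.1 gives (m/4)^(-1) = 0.5, so m/4 = 2 and m = 8.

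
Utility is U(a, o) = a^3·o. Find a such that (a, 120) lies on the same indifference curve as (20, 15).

U(20, 15) = 120000.
Set U(a, 120) = 120000 and solve.
With o = 120: a^3 = 120000/120 = 1000; taking the cube root, a = 10.
Check: U(10, 120) = 120000.

a = 10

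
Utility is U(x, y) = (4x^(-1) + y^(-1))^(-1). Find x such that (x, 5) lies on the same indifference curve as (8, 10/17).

x = 2

U depends on (x, y) only through S = 4x^(-1) + y^(-1), so equal utility means equal S. At (8, 10/17): S = 2.2.
With y = 5: 5^(-1) = 0.2, so 4x^(-1) = 2.2 − 0.2 = 2, i.e. x^(-1) = 0.5.
Hence x = 1/0.5 = 2.
Check: U(2, 5) = 0.4545.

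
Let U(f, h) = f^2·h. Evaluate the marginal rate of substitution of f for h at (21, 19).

MU_f = 2·f·h and MU_h = f^2.
MRS = MU_f/MU_h = (2/1)·h/f.
At (21, 19): MRS = 38/21.
That is, one extra unit of f is worth 38/21 units of h at the margin.

MRS = 38/21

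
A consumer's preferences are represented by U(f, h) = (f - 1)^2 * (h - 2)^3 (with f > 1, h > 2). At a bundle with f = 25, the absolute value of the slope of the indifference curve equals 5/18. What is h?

MU_f = 2·(f−1)·(h−2)^3, MU_h = 3·(f−1)^2·(h−2)^2.
MRS = (2/3)·(h−2)/(f−1).
Substitute f = 25: MRS = (h − 2)/36. Setting this equal to 5/18 gives h − 2 = (5/18)·36 = 10, so h = 12.

h = 12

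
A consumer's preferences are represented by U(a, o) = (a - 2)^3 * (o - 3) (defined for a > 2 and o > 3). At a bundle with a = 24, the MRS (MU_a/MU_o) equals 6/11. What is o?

MU_a = 3·(a−2)^2·(o−3), MU_o = (a−2)^3.
MRS = (3/1)·(o−3)/(a−2).
Substitute a = 24: MRS = (o − 3)/(22/3). Setting this equal to 6/11 gives o − 3 = (6/11)·(22/3) = 4, so o = 7.

o = 7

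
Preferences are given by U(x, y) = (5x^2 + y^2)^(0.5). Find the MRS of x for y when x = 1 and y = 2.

MRS = 2.5

For CES with ρ = 2, MRS = (5/1)·(y/x)^(-1).
At (1, 2): MRS = 2.5.
That is, one extra unit of x is worth 2.5 units of y at the margin.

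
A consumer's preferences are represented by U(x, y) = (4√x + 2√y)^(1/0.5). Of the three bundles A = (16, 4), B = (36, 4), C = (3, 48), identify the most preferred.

Evaluate utility at each bundle:
U(A) = 400.000.
U(B) = 784.000.
U(C) = 432.000.
Highest utility is B, so B ≻ C ≻ A.

Bundle B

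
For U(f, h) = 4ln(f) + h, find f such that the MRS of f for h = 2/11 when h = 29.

f = 22

MU_f = 4/f, MU_h = 1.
MRS = 4/f ÷ 1.
MRS depends only on f: 4/f = 2/11 ⇒ f = 4/(2/11) = 22.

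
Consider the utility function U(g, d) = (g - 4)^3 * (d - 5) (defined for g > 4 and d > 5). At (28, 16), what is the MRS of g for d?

MU_g = 3·(g−4)^2·(d−5), MU_d = (g−4)^3.
MRS = (3/1)·(d−5)/(g−4).
At (28, 16): MRS = 1.375.
That is, one extra unit of g is worth 1.375 units of d at the margin.

MRS = 1.375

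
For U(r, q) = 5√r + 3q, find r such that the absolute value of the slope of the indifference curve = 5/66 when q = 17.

MU_r = 5/(2√r), MU_q = 3.
MRS = 5/(2√r) ÷ 3.
MRS depends only on r: (5/6)/√r = 5/66 ⇒ √r = (5/6)/(5/66) = 11 ⇒ r = 121.

r = 121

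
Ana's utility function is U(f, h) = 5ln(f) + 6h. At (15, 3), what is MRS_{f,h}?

MRS = 1/18

MU_f = 5/f, MU_h = 6.
MRS = 5/f ÷ 6.
At (15, 3): MRS = 1/18.
The indifference curve has slope −1/18 at this bundle.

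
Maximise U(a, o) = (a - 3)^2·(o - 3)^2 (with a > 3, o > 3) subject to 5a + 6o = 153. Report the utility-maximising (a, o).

MU_a = 2·(a−3)·(o−3)^2, MU_o = 2·(a−3)^2·(o−3).
MRS = (o−3)/(a−3).
Tangency: set MRS = p_a/p_o = 5/6.
So (o − 3)/(a − 3) = 5/6, i.e. (o − 3) = (5/6)·(a − 3).
Rewrite the budget in excess-of-subsistence terms: 5·(a − 3) + 6·(o − 3) = 153 − 5·3 − 6·3 = 120.
Substituting, 10·(a − 3) = 120, so a − 3 = 12 and a* = 15.
Then o − 3 = (5/6)·12 = 10, so o* = 13.

a* = 15, o* = 13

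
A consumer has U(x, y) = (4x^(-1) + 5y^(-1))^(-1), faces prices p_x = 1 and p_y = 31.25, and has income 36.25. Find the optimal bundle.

x* = 5, y* = 1

For CES with ρ = -1, MRS = (4/5)·(y/x)^2.
Tangency: set MRS = p_x/p_y = 1/31.25 = 4/125.
So (y/x)^2 = 1/25; taking the square root, y/x = 0.2, i.e. y = 0.2·x.
Substitute into the budget 1·x + 31.25·y = 36.25: 7.25·x = 36.25, so x* = 5 and y* = 0.2·5 = 1.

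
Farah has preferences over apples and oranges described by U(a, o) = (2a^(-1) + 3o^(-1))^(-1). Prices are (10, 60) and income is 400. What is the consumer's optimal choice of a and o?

a* = 10, o* = 5

For CES with ρ = -1, MRS = (2/3)·(o/a)^2.
Tangency: set MRS = p_a/p_o = 10/60 = 1/6.
So (o/a)^2 = 0.25; taking the square root, o/a = 0.5, i.e. o = 0.5·a.
Substitute into the budget 10·a + 60·o = 400: 40·a = 400, so a* = 10 and o* = 0.5·10 = 5.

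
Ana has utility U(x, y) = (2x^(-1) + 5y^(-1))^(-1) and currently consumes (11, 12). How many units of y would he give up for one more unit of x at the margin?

MRS = 288/605

For CES with ρ = -1, MRS = (2/5)·(y/x)^2.
At (11, 12): MRS = 288/605.
That is, one extra unit of x is worth 288/605 units of y at the margin.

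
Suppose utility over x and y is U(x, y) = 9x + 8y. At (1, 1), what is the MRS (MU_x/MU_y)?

MU_x = 9, MU_y = 8, so MRS = 9/8 = 1.125 at every bundle.
At (1, 1): MRS = 1.125.
The indifference curve has slope −1.125 at this bundle.

MRS = 1.125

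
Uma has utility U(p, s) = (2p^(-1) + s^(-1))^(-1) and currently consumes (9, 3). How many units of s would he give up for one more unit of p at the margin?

MRS = 2/9

For CES with ρ = -1, MRS = (2/1)·(s/p)^2.
At (9, 3): MRS = 2/9.
So at (9, 3) the consumer would give up 2/9 units of s for one more unit of p.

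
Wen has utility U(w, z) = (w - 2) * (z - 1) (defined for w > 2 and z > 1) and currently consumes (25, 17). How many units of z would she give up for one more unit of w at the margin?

MU_w = (z−1), MU_z = (w−2).
MRS = (z−1)/(w−2).
At (25, 17): MRS = 16/23.
So at (25, 17) the consumer would give up 16/23 units of z for one more unit of w.

MRS = 16/23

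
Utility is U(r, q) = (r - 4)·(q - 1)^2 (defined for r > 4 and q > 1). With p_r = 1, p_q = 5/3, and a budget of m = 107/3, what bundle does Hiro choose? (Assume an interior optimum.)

r* = 14, q* = 13

MU_r = (q−1)^2, MU_q = 2·(r−4)·(q−1).
MRS = (1/2)·(q−1)/(r−4).
Tangency: set MRS = p_r/p_q = 1/(5/3) = 0.6.
So (1/2)·(q − 1)/(r − 4) = 0.6, i.e. (q − 1) = 1.2·(r − 4).
Rewrite the budget in excess-of-subsistence terms: 1·(r − 4) + (5/3)·(q − 1) = 107/3 − 1·4 − (5/3)·1 = 30.
Substituting, 3·(r − 4) = 30, so r − 4 = 10 and r* = 14.
Then q − 1 = 1.2·10 = 12, so q* = 13.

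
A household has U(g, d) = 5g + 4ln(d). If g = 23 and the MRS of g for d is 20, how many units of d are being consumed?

MU_g = 5, MU_d = 4/d.
MRS = 5 ÷ (4/d).
MRS depends only on d: 1.25·d = 20 ⇒ d = 20/1.25 = 16.

d = 16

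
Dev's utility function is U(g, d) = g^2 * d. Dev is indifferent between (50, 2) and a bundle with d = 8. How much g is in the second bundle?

U(50, 2) = 5000.
Set U(g, 8) = 5000 and solve.
With d = 8: g^2 = 5000/8 = 625; taking the square root, g = 25.
Check: U(25, 8) = 5000.

g = 25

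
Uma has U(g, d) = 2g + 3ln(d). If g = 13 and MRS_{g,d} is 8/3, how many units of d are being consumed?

d = 4

MU_g = 2, MU_d = 3/d.
MRS = 2 ÷ (3/d).
MRS depends only on d: (2/3)·d = 8/3 ⇒ d = (8/3)/(2/3) = 4.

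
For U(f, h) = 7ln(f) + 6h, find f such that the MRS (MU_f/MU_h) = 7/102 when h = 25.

f = 17

MU_f = 7/f, MU_h = 6.
MRS = 7/f ÷ 6.
MRS depends only on f: (7/6)/f = 7/102 ⇒ f = (7/6)/(7/102) = 17.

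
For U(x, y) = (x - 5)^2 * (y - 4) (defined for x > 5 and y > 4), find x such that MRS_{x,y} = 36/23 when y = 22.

x = 28

MU_x = 2·(x−5)·(y−4), MU_y = (x−5)^2.
MRS = (2/1)·(y−4)/(x−5).
Substitute y = 22: MRS = 36/(x − 5). Setting this equal to 36/23 gives x − 5 = 36/(36/23) = 23, so x = 28.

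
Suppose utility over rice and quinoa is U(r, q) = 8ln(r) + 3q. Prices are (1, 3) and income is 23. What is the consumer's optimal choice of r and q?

r* = 8, q* = 5

MU_r = 8/r, MU_q = 3.
MRS = 8/r ÷ 3.
Tangency: set MRS = p_r/p_q = 1/3.
MRS depends only on r: (8/3)/r = 1/3 ⇒ r* = (8/3)/(1/3) = 8.
From the budget, 3·q = 23 − 1·8 = 15, so q* = 5.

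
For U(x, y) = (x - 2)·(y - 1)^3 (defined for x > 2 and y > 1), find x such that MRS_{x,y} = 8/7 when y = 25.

MU_x = (y−1)^3, MU_y = 3·(x−2)·(y−1)^2.
MRS = (1/3)·(y−1)/(x−2).
Substitute y = 25: MRS = 8/(x − 2). Setting this equal to 8/7 gives x − 2 = 8/(8/7) = 7, so x = 9.

x = 9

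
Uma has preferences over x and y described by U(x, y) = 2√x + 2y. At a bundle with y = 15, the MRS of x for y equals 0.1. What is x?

MU_x = 2/(2√x), MU_y = 2.
MRS = 2/(2√x) ÷ 2.
MRS depends only on x: 0.5/√x = 0.1 ⇒ √x = 0.5/0.1 = 5 ⇒ x = 25.

x = 25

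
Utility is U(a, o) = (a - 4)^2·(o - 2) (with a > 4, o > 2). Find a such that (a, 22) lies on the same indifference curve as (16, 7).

U(16, 7) = 720.
Set U(a, 22) = 720 and solve.
With o = 22: (22 − 2) = 20, so (a − 4)^2 = 720/20 = 36.
Taking the square root (with a > 4): a − 4 = 6, so a = 10.
Check: U(10, 22) = 720.

a = 10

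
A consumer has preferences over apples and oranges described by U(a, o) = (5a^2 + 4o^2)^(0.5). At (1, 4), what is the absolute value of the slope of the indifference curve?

For CES with ρ = 2, MRS = (5/4)·(o/a)^(-1).
At (1, 4): MRS = 5/16.
The indifference curve has slope −5/16 at this bundle.

MRS = 5/16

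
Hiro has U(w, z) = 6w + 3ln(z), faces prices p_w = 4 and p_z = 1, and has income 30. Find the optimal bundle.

w* = 7, z* = 2

MU_w = 6, MU_z = 3/z.
MRS = 6 ÷ (3/z).
Tangency: set MRS = p_w/p_z = 4/1 = 4.
MRS depends only on z: 2·z = 4 ⇒ z* = 4/2 = 2.
From the budget, 4·w = 30 − 1·2 = 28, so w* = 7.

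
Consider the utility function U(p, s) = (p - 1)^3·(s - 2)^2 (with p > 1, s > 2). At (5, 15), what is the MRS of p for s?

MRS = 4.875

MU_p = 3·(p−1)^2·(s−2)^2, MU_s = 2·(p−1)^3·(s−2).
MRS = (3/2)·(s−2)/(p−1).
At (5, 15): MRS = 4.875.
That is, one extra unit of p is worth 4.875 units of s at the margin.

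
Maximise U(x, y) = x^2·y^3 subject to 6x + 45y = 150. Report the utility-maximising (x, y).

MU_x = 2·x·y^3 and MU_y = 3·x^2·y^2.
MRS = MU_x/MU_y = (2/3)·y/x.
Tangency: set MRS = p_x/p_y = 6/45 = 2/15.
So (2/3)·y/x = 2/15, i.e. y = 0.2·x.
Substitute into the budget 6·x + 45·y = 150: 15·x = 150, so x* = 10.
Then y* = 0.2·10 = 2.

x* = 10, y* = 2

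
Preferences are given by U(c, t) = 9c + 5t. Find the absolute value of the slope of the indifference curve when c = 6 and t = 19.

MRS = 1.8

MU_c = 9, MU_t = 5, so MRS = 9/5 = 1.8 at every bundle.
At (6, 19): MRS = 1.8.
The indifference curve has slope −1.8 at this bundle.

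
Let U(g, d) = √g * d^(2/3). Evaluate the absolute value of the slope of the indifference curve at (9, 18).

MRS = 1.5

MU_g = 0.5·g^(-0.5)·d^(2/3) and MU_d = 2/3·√g·d^(-1/3).
MRS = MU_g/MU_d = (0.75)·d/g.
At (9, 18): MRS = 1.5.
That is, one extra unit of g is worth 1.5 units of d at the margin.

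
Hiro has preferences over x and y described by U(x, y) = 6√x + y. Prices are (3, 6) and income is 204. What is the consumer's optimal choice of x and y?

MU_x = 6/(2√x), MU_y = 1.
MRS = 6/(2√x) ÷ 1.
Tangency: set MRS = p_x/p_y = 3/6 = 0.5.
MRS depends only on x: 3/√x = 0.5 ⇒ √x = 3/0.5 = 6 ⇒ x* = 36.
From the budget, 6·y = 204 − 3·36 = 96, so y* = 16.

x* = 36, y* = 16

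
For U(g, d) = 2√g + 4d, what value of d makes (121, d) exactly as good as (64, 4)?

d = 2.5

U(64, 4) = 32.
Set U(121, d) = 32 and solve.
With g = 121: √121 = 11, so 4d = 32 − 2·11 = 10 and d = 2.5.
Check: U(121, 2.5) = 32.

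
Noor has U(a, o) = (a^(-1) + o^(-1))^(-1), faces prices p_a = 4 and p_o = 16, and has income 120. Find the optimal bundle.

a* = 10, o* = 5

For CES with ρ = -1, MRS = (o/a)^2.
Tangency: set MRS = p_a/p_o = 4/16 = 0.25.
So (o/a)^2 = 0.25; taking the square root, o/a = 0.5, i.e. o = 0.5·a.
Substitute into the budget 4·a + 16·o = 120: 12·a = 120, so a* = 10 and o* = 0.5·10 = 5.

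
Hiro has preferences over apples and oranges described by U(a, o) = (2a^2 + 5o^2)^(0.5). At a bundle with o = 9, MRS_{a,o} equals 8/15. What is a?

For CES with ρ = 2, MRS = (2/5)·(o/a)^(-1).
Setting (2/5)·(9/a)^(-1) = 8/15 gives (9/a)^(-1) = 4/3, so 9/a = 0.75 and a = 12.

a = 12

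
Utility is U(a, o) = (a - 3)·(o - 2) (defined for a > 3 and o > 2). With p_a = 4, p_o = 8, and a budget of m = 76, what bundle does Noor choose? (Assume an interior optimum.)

a* = 9, o* = 5

MU_a = (o−2), MU_o = (a−3).
MRS = (o−2)/(a−3).
Tangency: set MRS = p_a/p_o = 4/8 = 0.5.
So (o − 2)/(a − 3) = 0.5, i.e. (o − 2) = 0.5·(a − 3).
Rewrite the budget in excess-of-subsistence terms: 4·(a − 3) + 8·(o − 2) = 76 − 4·3 − 8·2 = 48.
Substituting, 8·(a − 3) = 48, so a − 3 = 6 and a* = 9.
Then o − 2 = 0.5·6 = 3, so o* = 5.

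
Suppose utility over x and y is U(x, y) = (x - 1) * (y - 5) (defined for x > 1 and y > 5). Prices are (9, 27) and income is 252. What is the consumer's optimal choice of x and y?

x* = 7, y* = 7

MU_x = (y−5), MU_y = (x−1).
MRS = (y−5)/(x−1).
Tangency: set MRS = p_x/p_y = 9/27 = 1/3.
So (y − 5)/(x − 1) = 1/3, i.e. (y − 5) = (1/3)·(x − 1).
Rewrite the budget in excess-of-subsistence terms: 9·(x − 1) + 27·(y − 5) = 252 − 9·1 − 27·5 = 108.
Substituting, 18·(x − 1) = 108, so x − 1 = 6 and x* = 7.
Then y − 5 = (1/3)·6 = 2, so y* = 7.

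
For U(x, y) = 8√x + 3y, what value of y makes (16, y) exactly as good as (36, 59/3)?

y = 25

U(36, 59/3) = 107.
Set U(16, y) = 107 and solve.
With x = 16: √16 = 4, so 3y = 107 − 8·4 = 75 and y = 25.
Check: U(16, 25) = 107.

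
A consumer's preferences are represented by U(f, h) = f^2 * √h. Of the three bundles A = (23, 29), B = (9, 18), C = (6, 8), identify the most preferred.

Evaluate utility at each bundle:
U(A) = 2848.752.
U(B) = 343.654.
U(C) = 101.823.
Highest utility is A, so A ≻ B ≻ C.

Bundle A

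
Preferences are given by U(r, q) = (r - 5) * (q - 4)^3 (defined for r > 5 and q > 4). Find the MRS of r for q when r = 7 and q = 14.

MRS = 5/3

MU_r = (q−4)^3, MU_q = 3·(r−5)·(q−4)^2.
MRS = (1/3)·(q−4)/(r−5).
At (7, 14): MRS = 5/3.
That is, one extra unit of r is worth 5/3 units of q at the margin.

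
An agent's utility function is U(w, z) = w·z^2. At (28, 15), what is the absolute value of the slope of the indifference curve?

MU_w = z^2 and MU_z = 2·w·z.
MRS = MU_w/MU_z = (1/2)·z/w.
At (28, 15): MRS = 15/56.
The indifference curve has slope −15/56 at this bundle.

MRS = 15/56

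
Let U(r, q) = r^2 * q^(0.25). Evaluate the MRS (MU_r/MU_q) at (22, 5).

MU_r = 2·r·q^(0.25) and MU_q = 0.25·r^2·q^(-0.75).
MRS = MU_r/MU_q = (8)·q/r.
At (22, 5): MRS = 20/11.
That is, one extra unit of r is worth 20/11 units of q at the margin.

MRS = 20/11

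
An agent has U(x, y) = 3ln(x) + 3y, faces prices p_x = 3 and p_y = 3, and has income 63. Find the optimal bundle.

x* = 1, y* = 20

MU_x = 3/x, MU_y = 3.
MRS = 3/x ÷ 3.
Tangency: set MRS = p_x/p_y = 3/3 = 1.
MRS depends only on x: 1/x = 1 ⇒ x* = 1/1 = 1.
From the budget, 3·y = 63 − 3·1 = 60, so y* = 20.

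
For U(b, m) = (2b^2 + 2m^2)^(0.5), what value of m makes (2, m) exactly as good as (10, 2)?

U depends on (b, m) only through S = 2b^2 + 2m^2, so equal utility means equal S. At (10, 2): S = 208.
With b = 2: 2·2^2 = 8, so 2m^2 = 208 − 8 = 200, i.e. m^2 = 100.
Hence m = √100 = 10.
Check: U(2, 10) = 14.4222.

m = 10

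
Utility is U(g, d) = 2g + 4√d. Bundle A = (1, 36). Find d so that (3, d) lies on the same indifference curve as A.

d = 25

U(1, 36) = 26.
Set U(3, d) = 26 and solve.
With g = 3: 4√d = 26 − 2·3 = 20, so √d = 5 and d = 25.
Check: U(3, 25) = 26.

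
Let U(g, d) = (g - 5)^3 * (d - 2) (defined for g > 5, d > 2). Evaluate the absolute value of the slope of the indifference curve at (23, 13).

MU_g = 3·(g−5)^2·(d−2), MU_d = (g−5)^3.
MRS = (3/1)·(d−2)/(g−5).
At (23, 13): MRS = 11/6.
So at (23, 13) the consumer would give up 11/6 units of d for one more unit of g.

MRS = 11/6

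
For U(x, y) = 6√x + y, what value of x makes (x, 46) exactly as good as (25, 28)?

x = 4

U(25, 28) = 58.
Set U(x, 46) = 58 and solve.
With y = 46: 6√x = 58 − 46 = 12, so √x = 2 and x = 4.
Check: U(4, 46) = 58.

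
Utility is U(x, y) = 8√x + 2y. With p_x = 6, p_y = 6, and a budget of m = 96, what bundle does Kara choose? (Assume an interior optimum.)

MU_x = 8/(2√x), MU_y = 2.
MRS = 8/(2√x) ÷ 2.
Tangency: set MRS = p_x/p_y = 6/6 = 1.
MRS depends only on x: 2/√x = 1 ⇒ √x = 2/1 = 2 ⇒ x* = 4.
From the budget, 6·y = 96 − 6·4 = 72, so y* = 12.

x* = 4, y* = 12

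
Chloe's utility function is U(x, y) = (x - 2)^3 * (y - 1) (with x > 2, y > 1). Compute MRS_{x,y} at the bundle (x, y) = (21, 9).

MU_x = 3·(x−2)^2·(y−1), MU_y = (x−2)^3.
MRS = (3/1)·(y−1)/(x−2).
At (21, 9): MRS = 24/19.
So at (21, 9) the consumer would give up 24/19 units of y for one more unit of x.

MRS = 24/19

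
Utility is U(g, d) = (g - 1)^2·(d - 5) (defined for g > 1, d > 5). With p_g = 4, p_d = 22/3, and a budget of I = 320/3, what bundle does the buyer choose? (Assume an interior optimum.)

MU_g = 2·(g−1)·(d−5), MU_d = (g−1)^2.
MRS = (2/1)·(d−5)/(g−1).
Tangency: set MRS = p_g/p_d = 4/(22/3) = 6/11.
So (2/1)·(d − 5)/(g − 1) = 6/11, i.e. (d − 5) = (3/11)·(g − 1).
Rewrite the budget in excess-of-subsistence terms: 4·(g − 1) + (22/3)·(d − 5) = 320/3 − 4·1 − (22/3)·5 = 66.
Substituting, 6·(g − 1) = 66, so g − 1 = 11 and g* = 12.
Then d − 5 = (3/11)·11 = 3, so d* = 8.

g* = 12, d* = 8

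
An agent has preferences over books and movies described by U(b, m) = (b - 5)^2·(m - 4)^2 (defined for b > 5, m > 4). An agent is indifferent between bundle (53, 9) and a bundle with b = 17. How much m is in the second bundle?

U(53, 9) = 57600.
Set U(17, m) = 57600 and solve.
With b = 17: (17 − 5)^2 = 144, so (m − 4)^2 = 57600/144 = 400.
Taking the square root (with m > 4): m − 4 = 20, so m = 24.
Check: U(17, 24) = 57600.

m = 24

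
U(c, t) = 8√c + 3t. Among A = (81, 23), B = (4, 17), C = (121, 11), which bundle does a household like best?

Evaluate utility at each bundle:
U(A) = 141.000.
U(B) = 67.000.
U(C) = 121.000.
Highest utility is A, so A ≻ C ≻ B.

Bundle A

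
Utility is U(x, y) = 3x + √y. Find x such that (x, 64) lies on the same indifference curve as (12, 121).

x = 13

U(12, 121) = 47.
Set U(x, 64) = 47 and solve.
With y = 64: √64 = 8, so 3x = 47 − 8 = 39 and x = 13.
Check: U(13, 64) = 47.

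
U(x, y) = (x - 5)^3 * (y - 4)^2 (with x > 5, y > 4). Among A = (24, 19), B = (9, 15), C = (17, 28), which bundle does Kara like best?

Evaluate utility at each bundle:
U(A) = 1543275.
U(B) = 7744.
U(C) = 995328.
Highest utility is A, so A ≻ C ≻ B.

Bundle A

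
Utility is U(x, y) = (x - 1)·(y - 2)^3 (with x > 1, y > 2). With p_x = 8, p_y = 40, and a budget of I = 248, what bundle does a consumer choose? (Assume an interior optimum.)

x* = 6, y* = 5

MU_x = (y−2)^3, MU_y = 3·(x−1)·(y−2)^2.
MRS = (1/3)·(y−2)/(x−1).
Tangency: set MRS = p_x/p_y = 8/40 = 0.2.
So (1/3)·(y − 2)/(x − 1) = 0.2, i.e. (y − 2) = 0.6·(x − 1).
Rewrite the budget in excess-of-subsistence terms: 8·(x − 1) + 40·(y − 2) = 248 − 8·1 − 40·2 = 160.
Substituting, 32·(x − 1) = 160, so x − 1 = 5 and x* = 6.
Then y − 2 = 0.6·5 = 3, so y* = 5.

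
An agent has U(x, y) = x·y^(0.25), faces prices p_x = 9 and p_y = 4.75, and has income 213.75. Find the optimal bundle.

x* = 19, y* = 9

MU_x = y^(0.25) and MU_y = 0.25·x·y^(-0.75).
MRS = MU_x/MU_y = (4)·y/x.
Tangency: set MRS = p_x/p_y = 9/4.75 = 36/19.
So (4)·y/x = 36/19, i.e. y = (9/19)·x.
Substitute into the budget 9·x + 4.75·y = 213.75: 11.25·x = 213.75, so x* = 19.
Then y* = (9/19)·19 = 9.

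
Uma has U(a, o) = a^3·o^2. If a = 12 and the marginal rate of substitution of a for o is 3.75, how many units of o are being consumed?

o = 30

MU_a = 3·a^2·o^2 and MU_o = 2·a^3·o.
MRS = MU_a/MU_o = (3/2)·o/a.
Substitute a = 12: MRS = o/8. Setting o/8 = 3.75 gives o = 3.75·8 = 30.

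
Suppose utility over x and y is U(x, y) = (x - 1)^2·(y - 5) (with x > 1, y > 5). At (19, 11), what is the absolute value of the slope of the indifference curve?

MU_x = 2·(x−1)·(y−5), MU_y = (x−1)^2.
MRS = (2/1)·(y−5)/(x−1).
At (19, 11): MRS = 2/3.
So at (19, 11) the consumer would give up 2/3 units of y for one more unit of x.

MRS = 2/3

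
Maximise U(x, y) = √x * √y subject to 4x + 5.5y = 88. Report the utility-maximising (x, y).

x* = 11, y* = 8

MU_x = 0.5·x^(-0.5)·√y and MU_y = 0.5·√x·y^(-0.5).
MRS = MU_x/MU_y = y/x.
Tangency: set MRS = p_x/p_y = 4/5.5 = 8/11.
So y/x = 8/11, i.e. y = (8/11)·x.
Substitute into the budget 4·x + 5.5·y = 88: 8·x = 88, so x* = 11.
Then y* = (8/11)·11 = 8.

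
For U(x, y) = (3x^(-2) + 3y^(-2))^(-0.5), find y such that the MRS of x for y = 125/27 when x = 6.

y = 10

For CES with ρ = -2, MRS = (y/x)^3.
Setting (y/6)^3 = 125/27 gives y/6 = 5/3 and y = 10.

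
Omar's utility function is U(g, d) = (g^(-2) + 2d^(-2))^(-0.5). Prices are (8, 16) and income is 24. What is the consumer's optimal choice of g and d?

For CES with ρ = -2, MRS = (1/2)·(d/g)^3.
Tangency: set MRS = p_g/p_d = 8/16 = 0.5.
So (d/g)^3 = 1; taking the cube root, d/g = 1, i.e. d = g.
Substitute into the budget 8·g + 16·d = 24: 24·g = 24, so g* = 1 and d* = 1.

g* = 1, d* = 1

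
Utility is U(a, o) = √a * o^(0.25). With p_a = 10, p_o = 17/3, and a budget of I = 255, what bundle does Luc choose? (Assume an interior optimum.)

a* = 17, o* = 15

MU_a = 0.5·a^(-0.5)·o^(0.25) and MU_o = 0.25·√a·o^(-0.75).
MRS = MU_a/MU_o = (2)·o/a.
Tangency: set MRS = p_a/p_o = 10/(17/3) = 30/17.
So (2)·o/a = 30/17, i.e. o = (15/17)·a.
Substitute into the budget 10·a + (17/3)·o = 255: 15·a = 255, so a* = 17.
Then o* = (15/17)·17 = 15.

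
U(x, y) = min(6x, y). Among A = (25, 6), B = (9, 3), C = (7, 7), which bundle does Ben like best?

Evaluate utility at each bundle:
U(A) = 6.
U(B) = 3.
U(C) = 7.
Highest utility is C, so C ≻ A ≻ B.

Bundle C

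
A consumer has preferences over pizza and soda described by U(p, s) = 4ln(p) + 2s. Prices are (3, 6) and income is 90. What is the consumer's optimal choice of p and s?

MU_p = 4/p, MU_s = 2.
MRS = 4/p ÷ 2.
Tangency: set MRS = p_p/p_s = 3/6 = 0.5.
MRS depends only on p: 2/p = 0.5 ⇒ p* = 2/0.5 = 4.
From the budget, 6·s = 90 − 3·4 = 78, so s* = 13.

p* = 4, s* = 13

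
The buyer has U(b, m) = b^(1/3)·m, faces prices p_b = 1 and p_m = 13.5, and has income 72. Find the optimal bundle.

b* = 18, m* = 4

MU_b = 1/3·b^(-2/3)·m and MU_m = b^(1/3).
MRS = MU_b/MU_m = (1/3)·m/b.
Tangency: set MRS = p_b/p_m = 1/13.5 = 2/27.
So (1/3)·m/b = 2/27, i.e. m = (2/9)·b.
Substitute into the budget 1·b + 13.5·m = 72: 4·b = 72, so b* = 18.
Then m* = (2/9)·18 = 4.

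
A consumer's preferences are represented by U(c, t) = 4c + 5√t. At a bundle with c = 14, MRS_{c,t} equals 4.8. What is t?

t = 9

MU_c = 4, MU_t = 5/(2√t).
MRS = 4 ÷ (5/(2√t)).
MRS depends only on t: 1.6·√t = 4.8 ⇒ √t = 4.8/1.6 = 3 ⇒ t = 9.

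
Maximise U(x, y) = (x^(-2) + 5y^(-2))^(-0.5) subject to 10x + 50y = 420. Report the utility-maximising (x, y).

x* = 7, y* = 7

For CES with ρ = -2, MRS = (1/5)·(y/x)^3.
Tangency: set MRS = p_x/p_y = 10/50 = 0.2.
So (y/x)^3 = 1; taking the cube root, y/x = 1, i.e. y = x.
Substitute into the budget 10·x + 50·y = 420: 60·x = 420, so x* = 7 and y* = 7.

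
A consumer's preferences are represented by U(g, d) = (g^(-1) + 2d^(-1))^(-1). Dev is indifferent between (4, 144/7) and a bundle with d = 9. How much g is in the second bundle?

U depends on (g, d) only through S = g^(-1) + 2d^(-1), so equal utility means equal S. At (4, 144/7): S = 25/72.
With d = 9: 2·9^(-1) = 2/9, so g^(-1) = 25/72 − 2/9 = 0.125.
Hence g = 1/0.125 = 8.
Check: U(8, 9) = 2.88.

g = 8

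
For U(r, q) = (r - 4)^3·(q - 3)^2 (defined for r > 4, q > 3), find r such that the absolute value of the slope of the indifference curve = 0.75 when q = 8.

MU_r = 3·(r−4)^2·(q−3)^2, MU_q = 2·(r−4)^3·(q−3).
MRS = (3/2)·(q−3)/(r−4).
Substitute q = 8: MRS = 7.5/(r − 4). Setting this equal to 0.75 gives r − 4 = 7.5/0.75 = 10, so r = 14.

r = 14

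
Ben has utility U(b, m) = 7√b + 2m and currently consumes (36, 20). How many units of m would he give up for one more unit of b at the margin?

MU_b = 7/(2√b), MU_m = 2.
MRS = 7/(2√b) ÷ 2.
At (36, 20): MRS = 7/24.
That is, one extra unit of b is worth 7/24 units of m at the margin.

MRS = 7/24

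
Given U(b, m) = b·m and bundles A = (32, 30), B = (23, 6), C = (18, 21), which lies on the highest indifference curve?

Bundle A

Evaluate utility at each bundle:
U(A) = 960.
U(B) = 138.
U(C) = 378.
Highest utility is A, so A ≻ C ≻ B.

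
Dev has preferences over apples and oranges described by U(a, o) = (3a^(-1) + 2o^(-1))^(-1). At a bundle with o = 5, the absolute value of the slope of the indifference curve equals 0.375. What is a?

a = 10

For CES with ρ = -1, MRS = (3/2)·(o/a)^2.
Setting (3/2)·(5/a)^2 = 0.375 gives (5/a)^2 = 0.25, so 5/a = 0.5 and a = 10.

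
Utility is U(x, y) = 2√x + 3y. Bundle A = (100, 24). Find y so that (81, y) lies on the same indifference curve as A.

y = 74/3

U(100, 24) = 92.
Set U(81, y) = 92 and solve.
With x = 81: √81 = 9, so 3y = 92 − 2·9 = 74 and y = 74/3.
Check: U(81, 74/3) = 92.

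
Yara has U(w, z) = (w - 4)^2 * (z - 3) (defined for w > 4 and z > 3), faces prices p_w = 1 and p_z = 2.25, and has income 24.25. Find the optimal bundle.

MU_w = 2·(w−4)·(z−3), MU_z = (w−4)^2.
MRS = (2/1)·(z−3)/(w−4).
Tangency: set MRS = p_w/p_z = 1/2.25 = 4/9.
So (2/1)·(z − 3)/(w − 4) = 4/9, i.e. (z − 3) = (2/9)·(w − 4).
Rewrite the budget in excess-of-subsistence terms: 1·(w − 4) + 2.25·(z − 3) = 24.25 − 1·4 − 2.25·3 = 13.5.
Substituting, 1.5·(w − 4) = 13.5, so w − 4 = 9 and w* = 13.
Then z − 3 = (2/9)·9 = 2, so z* = 5.

w* = 13, z* = 5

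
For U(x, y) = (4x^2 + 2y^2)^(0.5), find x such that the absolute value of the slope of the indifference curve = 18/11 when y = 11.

For CES with ρ = 2, MRS = (4/2)·(y/x)^(-1).
Setting (4/2)·(11/x)^(-1) = 18/11 gives (11/x)^(-1) = 9/11, so 11/x = 11/9 and x = 9.

x = 9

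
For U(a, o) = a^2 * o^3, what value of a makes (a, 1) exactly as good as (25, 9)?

a = 675

U(25, 9) = 455625.
Set U(a, 1) = 455625 and solve.
With o = 1: 1^3 = 1, so a^2 = 455625/1 = 455625; taking the square root, a = 675.
Check: U(675, 1) = 455625.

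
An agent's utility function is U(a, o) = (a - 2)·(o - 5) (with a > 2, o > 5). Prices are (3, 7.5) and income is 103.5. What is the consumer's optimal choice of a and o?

a* = 12, o* = 9

MU_a = (o−5), MU_o = (a−2).
MRS = (o−5)/(a−2).
Tangency: set MRS = p_a/p_o = 3/7.5 = 0.4.
So (o − 5)/(a − 2) = 0.4, i.e. (o − 5) = 0.4·(a − 2).
Rewrite the budget in excess-of-subsistence terms: 3·(a − 2) + 7.5·(o − 5) = 103.5 − 3·2 − 7.5·5 = 60.
Substituting, 6·(a − 2) = 60, so a − 2 = 10 and a* = 12.
Then o − 5 = 0.4·10 = 4, so o* = 9.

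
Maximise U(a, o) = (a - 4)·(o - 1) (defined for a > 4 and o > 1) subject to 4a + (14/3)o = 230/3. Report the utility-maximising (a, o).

a* = 11, o* = 7

MU_a = (o−1), MU_o = (a−4).
MRS = (o−1)/(a−4).
Tangency: set MRS = p_a/p_o = 4/(14/3) = 6/7.
So (o − 1)/(a − 4) = 6/7, i.e. (o − 1) = (6/7)·(a − 4).
Rewrite the budget in excess-of-subsistence terms: 4·(a − 4) + (14/3)·(o − 1) = 230/3 − 4·4 − (14/3)·1 = 56.
Substituting, 8·(a − 4) = 56, so a − 4 = 7 and a* = 11.
Then o − 1 = (6/7)·7 = 6, so o* = 7.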